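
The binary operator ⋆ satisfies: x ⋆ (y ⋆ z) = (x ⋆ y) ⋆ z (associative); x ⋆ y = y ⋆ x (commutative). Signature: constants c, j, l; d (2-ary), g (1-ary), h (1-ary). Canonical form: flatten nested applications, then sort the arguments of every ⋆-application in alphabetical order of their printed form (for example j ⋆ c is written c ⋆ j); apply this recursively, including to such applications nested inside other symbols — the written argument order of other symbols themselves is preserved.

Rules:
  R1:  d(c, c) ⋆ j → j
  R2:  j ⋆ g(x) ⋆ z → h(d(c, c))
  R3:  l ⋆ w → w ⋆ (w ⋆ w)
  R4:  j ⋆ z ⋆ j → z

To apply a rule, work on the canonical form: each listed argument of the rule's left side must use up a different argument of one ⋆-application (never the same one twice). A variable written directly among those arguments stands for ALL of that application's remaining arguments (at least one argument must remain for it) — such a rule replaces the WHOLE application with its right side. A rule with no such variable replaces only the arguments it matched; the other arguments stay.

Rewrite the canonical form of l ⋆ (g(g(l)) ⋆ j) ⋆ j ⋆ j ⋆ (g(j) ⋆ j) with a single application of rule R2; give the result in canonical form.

Canonical form:  g(g(l)) ⋆ g(j) ⋆ j ⋆ j ⋆ j ⋆ j ⋆ l
Apply R2:  consuming g(g(l)), j;  x := g(l), z := g(j) ⋆ j ⋆ j ⋆ j ⋆ l
Every leftover argument binds to the variable; the entire application is replaced.
Result:  h(d(c, c))

Answer: h(d(c, c))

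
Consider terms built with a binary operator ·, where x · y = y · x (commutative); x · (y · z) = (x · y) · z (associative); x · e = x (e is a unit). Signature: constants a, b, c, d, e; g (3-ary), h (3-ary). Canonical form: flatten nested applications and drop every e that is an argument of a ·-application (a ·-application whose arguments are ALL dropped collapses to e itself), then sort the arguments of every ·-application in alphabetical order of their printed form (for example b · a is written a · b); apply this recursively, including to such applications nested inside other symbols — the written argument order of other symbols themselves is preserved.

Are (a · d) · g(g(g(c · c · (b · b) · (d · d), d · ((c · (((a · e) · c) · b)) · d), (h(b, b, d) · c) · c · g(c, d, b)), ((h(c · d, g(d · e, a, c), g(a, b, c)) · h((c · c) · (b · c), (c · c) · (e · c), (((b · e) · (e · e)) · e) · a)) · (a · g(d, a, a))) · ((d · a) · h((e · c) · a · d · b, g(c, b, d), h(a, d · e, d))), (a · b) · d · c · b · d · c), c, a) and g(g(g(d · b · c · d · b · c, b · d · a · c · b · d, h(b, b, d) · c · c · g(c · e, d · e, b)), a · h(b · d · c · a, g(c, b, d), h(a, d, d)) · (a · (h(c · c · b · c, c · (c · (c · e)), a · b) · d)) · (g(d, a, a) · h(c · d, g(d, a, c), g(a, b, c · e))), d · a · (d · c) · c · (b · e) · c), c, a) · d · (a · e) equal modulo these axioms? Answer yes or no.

Left:  (a · d) · g(g(g(c · c · (b · b) · (d · d), d · ((c · (((a · e) · c) · b)) · d), (h(b, b, d) · c) · c · g(c, d, b)), ((h(c · d, g(d · e, a, c), g(a, b, c)) · h((c · c) · (b · c), (c · c) · (e · c), (((b · e) · (e · e)) · e) · a)) · (a · g(d, a, a))) · ((d · a) · h((e · c) · a · d · b, g(c, b, d), h(a, d · e, d))), (a · b) · d · c · b · d · c), c, a)
  Un-nest:  a · d · g(g(g(c · c · (b · b) · (d · d), d · ((c · (((a · e) · c) · b)) · d), (h(b, b, d) · c) · c · g(c, d, b)), ((h(c · d, g(d · e, a, c), g(a, b, c)) · h((c · c) · (b · c), (c · c) · (e · c), (((b · e) · (e · e)) · e) · a)) · (a · g(d, a, a))) · ((d · a) · h((e · c) · a · d · b, g(c, b, d), h(a, d · e, d))), (a · b) · d · c · b · d · c), c, a)
  Inside:  g(g(g(c · c · (b · b) · (d · d), d · ((c · (((a · e) · c) · b)) · d), (h(b, b, d) · c) · c · g(c, d, b)), ((h(c · d, g(d · e, a, c), g(a, b, c)) · h((c · c) · (b · c), (c · c) · (e · c), (((b · e) · (e · e)) · e) · a)) · (a · g(d, a, a))) · ((d · a) · h((e · c) · a · d · b, g(c, b, d), h(a, d · e, d))), (a · b) · d · c · b · d · c), c, a)  →  g(g(g(b · b · c · c · d · d, a · b · c · c · d · d, c · c · g(c, d, b) · h(b, b, d)), a · a · d · g(d, a, a) · h(a · b · c · d, g(c, b, d), h(a, d, d)) · h(b · c · c · c, c · c · c, a · b) · h(c · d, g(d, a, c), g(a, b, c)), a · b · b · c · c · d · d), c, a)
  Sort arguments:  a · d · g(g(g(b · b · c · c · d · d, a · b · c · c · d · d, c · c · g(c, d, b) · h(b, b, d)), a · a · d · g(d, a, a) · h(a · b · c · d, g(c, b, d), h(a, d, d)) · h(b · c · c · c, c · c · c, a · b) · h(c · d, g(d, a, c), g(a, b, c)), a · b · b · c · c · d · d), c, a)
Right:  g(g(g(d · b · c · d · b · c, b · d · a · c · b · d, h(b, b, d) · c · c · g(c · e, d · e, b)), a · h(b · d · c · a, g(c, b, d), h(a, d, d)) · (a · (h(c · c · b · c, c · (c · (c · e)), a · b) · d)) · (g(d, a, a) · h(c · d, g(d, a, c), g(a, b, c · e))), d · a · (d · c) · c · (b · e) · c), c, a) · d · (a · e)
  Merge nested applications:  g(g(g(d · b · c · d · b · c, b · d · a · c · b · d, h(b, b, d) · c · c · g(c · e, d · e, b)), a · h(b · d · c · a, g(c, b, d), h(a, d, d)) · (a · (h(c · c · b · c, c · (c · (c · e)), a · b) · d)) · (g(d, a, a) · h(c · d, g(d, a, c), g(a, b, c · e))), d · a · (d · c) · c · (b · e) · c), c, a) · d · a · e
  Simplify inside:  g(g(g(d · b · c · d · b · c, b · d · a · c · b · d, h(b, b, d) · c · c · g(c · e, d · e, b)), a · h(b · d · c · a, g(c, b, d), h(a, d, d)) · (a · (h(c · c · b · c, c · (c · (c · e)), a · b) · d)) · (g(d, a, a) · h(c · d, g(d, a, c), g(a, b, c · e))), d · a · (d · c) · c · (b · e) · c), c, a)  →  g(g(g(b · b · c · c · d · d, a · b · b · c · d · d, c · c · g(c, d, b) · h(b, b, d)), a · a · d · g(d, a, a) · h(a · b · c · d, g(c, b, d), h(a, d, d)) · h(b · c · c · c, c · c · c, a · b) · h(c · d, g(d, a, c), g(a, b, c)), a · b · c · c · c · d · d), c, a)
  Unit:  drop e
  Sort arguments:  a · d · g(g(g(b · b · c · c · d · d, a · b · b · c · d · d, c · c · g(c, d, b) · h(b, b, d)), a · a · d · g(d, a, a) · h(a · b · c · d, g(c, b, d), h(a, d, d)) · h(b · c · c · c, c · c · c, a · b) · h(c · d, g(d, a, c), g(a, b, c)), a · b · c · c · c · d · d), c, a)

Answer: no — a · d · g(g(g(b · b · c · c · d · d, a · b · c · c · d · d, c · c · g(c, d, b) · h(b, b, d)), a · a · d · g(d, a, a) · h(a · b · c · d, g(c, b, d), h(a, d, d)) · h(b · c · c · c, c · c · c, a · b) · h(c · d, g(d, a, c), g(a, b, c)), a · b · b · c · c · d · d), c, a) vs a · d · g(g(g(b · b · c · c · d · d, a · b · b · c · d · d, c · c · g(c, d, b) · h(b, b, d)), a · a · d · g(d, a, a) · h(a · b · c · d, g(c, b, d), h(a, d, d)) · h(b · c · c · c, c · c · c, a · b) · h(c · d, g(d, a, c), g(a, b, c)), a · b · c · c · c · d · d), c, a)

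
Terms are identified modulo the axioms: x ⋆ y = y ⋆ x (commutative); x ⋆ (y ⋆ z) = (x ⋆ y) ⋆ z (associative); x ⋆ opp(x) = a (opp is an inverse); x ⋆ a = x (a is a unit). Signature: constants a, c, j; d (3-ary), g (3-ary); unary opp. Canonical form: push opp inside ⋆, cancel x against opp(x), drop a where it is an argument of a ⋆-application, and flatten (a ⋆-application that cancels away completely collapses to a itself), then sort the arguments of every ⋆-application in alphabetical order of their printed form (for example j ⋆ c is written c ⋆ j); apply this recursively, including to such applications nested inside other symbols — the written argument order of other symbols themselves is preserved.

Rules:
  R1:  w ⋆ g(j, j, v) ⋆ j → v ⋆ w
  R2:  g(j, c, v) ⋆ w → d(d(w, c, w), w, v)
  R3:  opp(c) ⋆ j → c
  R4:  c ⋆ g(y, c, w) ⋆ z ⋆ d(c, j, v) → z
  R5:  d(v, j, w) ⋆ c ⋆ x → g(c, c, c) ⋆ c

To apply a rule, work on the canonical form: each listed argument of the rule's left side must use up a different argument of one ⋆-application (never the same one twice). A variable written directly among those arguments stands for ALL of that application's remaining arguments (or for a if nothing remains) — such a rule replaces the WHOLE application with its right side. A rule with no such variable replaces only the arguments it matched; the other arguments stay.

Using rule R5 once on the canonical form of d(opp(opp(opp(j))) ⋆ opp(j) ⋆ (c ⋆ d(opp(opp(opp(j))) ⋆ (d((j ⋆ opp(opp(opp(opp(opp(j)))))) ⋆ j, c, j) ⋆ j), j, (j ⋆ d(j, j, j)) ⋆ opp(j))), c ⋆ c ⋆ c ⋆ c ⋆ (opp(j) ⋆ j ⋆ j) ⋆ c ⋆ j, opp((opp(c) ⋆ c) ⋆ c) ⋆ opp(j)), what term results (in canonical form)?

Answer: d(c ⋆ g(c, c, c), c ⋆ c ⋆ c ⋆ c ⋆ c ⋆ j ⋆ j, opp(c) ⋆ opp(j))

Derivation:
Canonical form:  d(c ⋆ d(d(j, c, j), j, d(j, j, j)) ⋆ opp(j) ⋆ opp(j), c ⋆ c ⋆ c ⋆ c ⋆ c ⋆ j ⋆ j, opp(c) ⋆ opp(j))
Apply R5:  consuming c, d(d(j, c, j), j, d(j, j, j));  v := d(j, c, j), w := d(j, j, j), x := opp(j) ⋆ opp(j)
The extension variable absorbs all remaining arguments, so the whole application is rewritten.
Result:  d(c ⋆ g(c, c, c), c ⋆ c ⋆ c ⋆ c ⋆ c ⋆ j ⋆ j, opp(c) ⋆ opp(j))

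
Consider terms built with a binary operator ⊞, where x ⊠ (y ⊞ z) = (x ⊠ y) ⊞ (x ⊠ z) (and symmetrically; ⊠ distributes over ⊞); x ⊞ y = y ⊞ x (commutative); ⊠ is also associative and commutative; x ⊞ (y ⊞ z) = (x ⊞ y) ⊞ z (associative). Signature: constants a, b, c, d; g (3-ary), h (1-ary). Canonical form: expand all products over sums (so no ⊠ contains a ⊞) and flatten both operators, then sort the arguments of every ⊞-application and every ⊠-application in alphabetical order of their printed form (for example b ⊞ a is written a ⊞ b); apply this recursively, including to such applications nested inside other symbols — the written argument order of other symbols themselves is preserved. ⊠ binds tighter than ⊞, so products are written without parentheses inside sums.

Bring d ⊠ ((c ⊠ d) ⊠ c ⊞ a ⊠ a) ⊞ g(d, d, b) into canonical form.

Expand products over sums:  c ⊠ c ⊠ d ⊠ d ⊞ a ⊠ a ⊠ d ⊞ g(d, d, b)
Sort arguments:  a ⊠ a ⊠ d ⊞ c ⊠ c ⊠ d ⊠ d ⊞ g(d, d, b)

Answer: a ⊠ a ⊠ d ⊞ c ⊠ c ⊠ d ⊠ d ⊞ g(d, d, b)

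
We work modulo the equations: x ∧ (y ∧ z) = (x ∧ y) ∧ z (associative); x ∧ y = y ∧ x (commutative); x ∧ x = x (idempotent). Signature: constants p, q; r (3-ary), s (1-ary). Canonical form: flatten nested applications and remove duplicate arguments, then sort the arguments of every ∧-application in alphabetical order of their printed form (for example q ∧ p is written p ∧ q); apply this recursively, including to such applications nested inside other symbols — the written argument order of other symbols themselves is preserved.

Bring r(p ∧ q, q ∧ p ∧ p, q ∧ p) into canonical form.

Answer: r(p ∧ q, p ∧ q, p ∧ q)

Derivation:
Descend into:  q ∧ p ∧ p
Drop duplicates:  drop duplicate p
Sort arguments:  p ∧ q
Put back:  r(p ∧ q, p ∧ q, p ∧ q)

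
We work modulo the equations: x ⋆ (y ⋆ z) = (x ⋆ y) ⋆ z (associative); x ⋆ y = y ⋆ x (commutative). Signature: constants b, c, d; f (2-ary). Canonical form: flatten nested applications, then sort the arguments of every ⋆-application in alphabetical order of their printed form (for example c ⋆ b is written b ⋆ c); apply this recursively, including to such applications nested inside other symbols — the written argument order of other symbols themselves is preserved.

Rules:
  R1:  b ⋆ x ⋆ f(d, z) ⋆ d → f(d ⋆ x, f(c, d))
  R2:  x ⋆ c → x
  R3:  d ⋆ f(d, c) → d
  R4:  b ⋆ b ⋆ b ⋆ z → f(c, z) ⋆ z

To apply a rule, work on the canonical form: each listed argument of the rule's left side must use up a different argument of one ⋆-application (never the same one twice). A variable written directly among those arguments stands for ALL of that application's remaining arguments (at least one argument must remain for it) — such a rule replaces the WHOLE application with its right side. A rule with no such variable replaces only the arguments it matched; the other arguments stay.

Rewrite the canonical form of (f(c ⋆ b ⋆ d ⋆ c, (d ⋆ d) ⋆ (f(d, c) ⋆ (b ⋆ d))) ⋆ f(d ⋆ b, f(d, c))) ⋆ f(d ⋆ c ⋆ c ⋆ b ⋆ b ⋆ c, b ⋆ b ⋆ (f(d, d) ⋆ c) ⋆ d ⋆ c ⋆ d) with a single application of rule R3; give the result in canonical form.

Answer: f(b ⋆ b ⋆ c ⋆ c ⋆ c ⋆ d, b ⋆ b ⋆ c ⋆ c ⋆ d ⋆ d ⋆ f(d, d)) ⋆ f(b ⋆ c ⋆ c ⋆ d, b ⋆ d ⋆ d ⋆ d) ⋆ f(b ⋆ d, f(d, c))

Derivation:
Canonical form:  f(b ⋆ b ⋆ c ⋆ c ⋆ c ⋆ d, b ⋆ b ⋆ c ⋆ c ⋆ d ⋆ d ⋆ f(d, d)) ⋆ f(b ⋆ c ⋆ c ⋆ d, b ⋆ d ⋆ d ⋆ d ⋆ f(d, c)) ⋆ f(b ⋆ d, f(d, c))
R3 matches:  uses d, f(d, c)
Giving:  f(b ⋆ b ⋆ c ⋆ c ⋆ c ⋆ d, b ⋆ b ⋆ c ⋆ c ⋆ d ⋆ d ⋆ f(d, d)) ⋆ f(b ⋆ c ⋆ c ⋆ d, b ⋆ d ⋆ d ⋆ d) ⋆ f(b ⋆ d, f(d, c))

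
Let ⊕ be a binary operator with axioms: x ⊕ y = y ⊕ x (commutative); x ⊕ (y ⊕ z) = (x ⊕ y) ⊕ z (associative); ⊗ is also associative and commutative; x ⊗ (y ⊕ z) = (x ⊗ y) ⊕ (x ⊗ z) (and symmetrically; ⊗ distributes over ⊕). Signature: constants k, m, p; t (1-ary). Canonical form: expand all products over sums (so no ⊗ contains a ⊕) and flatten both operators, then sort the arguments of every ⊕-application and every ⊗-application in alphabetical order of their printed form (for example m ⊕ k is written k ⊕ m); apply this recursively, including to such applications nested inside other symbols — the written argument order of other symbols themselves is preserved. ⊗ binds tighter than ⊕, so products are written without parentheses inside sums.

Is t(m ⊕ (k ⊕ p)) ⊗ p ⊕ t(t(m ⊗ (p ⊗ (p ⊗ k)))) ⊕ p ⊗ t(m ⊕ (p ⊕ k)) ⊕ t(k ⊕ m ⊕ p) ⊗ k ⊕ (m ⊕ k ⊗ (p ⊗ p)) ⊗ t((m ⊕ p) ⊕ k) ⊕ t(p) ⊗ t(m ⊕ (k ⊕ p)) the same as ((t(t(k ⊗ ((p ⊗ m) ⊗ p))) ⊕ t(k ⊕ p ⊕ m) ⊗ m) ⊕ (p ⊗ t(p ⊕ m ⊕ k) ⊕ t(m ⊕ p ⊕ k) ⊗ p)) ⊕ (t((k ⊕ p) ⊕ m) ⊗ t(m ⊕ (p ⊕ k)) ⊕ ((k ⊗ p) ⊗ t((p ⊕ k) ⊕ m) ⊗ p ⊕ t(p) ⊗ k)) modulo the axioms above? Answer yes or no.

Answer: no — k ⊗ p ⊗ p ⊗ t(k ⊕ m ⊕ p) ⊕ k ⊗ t(k ⊕ m ⊕ p) ⊕ m ⊗ t(k ⊕ m ⊕ p) ⊕ p ⊗ t(k ⊕ m ⊕ p) ⊕ p ⊗ t(k ⊕ m ⊕ p) ⊕ t(k ⊕ m ⊕ p) ⊗ t(p) ⊕ t(t(k ⊗ m ⊗ p ⊗ p)) vs k ⊗ p ⊗ p ⊗ t(k ⊕ m ⊕ p) ⊕ k ⊗ t(p) ⊕ m ⊗ t(k ⊕ m ⊕ p) ⊕ p ⊗ t(k ⊕ m ⊕ p) ⊕ p ⊗ t(k ⊕ m ⊕ p) ⊕ t(k ⊕ m ⊕ p) ⊗ t(k ⊕ m ⊕ p) ⊕ t(t(k ⊗ m ⊗ p ⊗ p))

Derivation:
Left:  t(m ⊕ (k ⊕ p)) ⊗ p ⊕ t(t(m ⊗ (p ⊗ (p ⊗ k)))) ⊕ p ⊗ t(m ⊕ (p ⊕ k)) ⊕ t(k ⊕ m ⊕ p) ⊗ k ⊕ (m ⊕ k ⊗ (p ⊗ p)) ⊗ t((m ⊕ p) ⊕ k) ⊕ t(p) ⊗ t(m ⊕ (k ⊕ p))
  Distribute:  p ⊗ t(k ⊕ m ⊕ p) ⊕ t(t(k ⊗ m ⊗ p ⊗ p)) ⊕ p ⊗ t(k ⊕ m ⊕ p) ⊕ k ⊗ t(k ⊕ m ⊕ p) ⊕ m ⊗ t(k ⊕ m ⊕ p) ⊕ k ⊗ p ⊗ p ⊗ t(k ⊕ m ⊕ p) ⊕ t(k ⊕ m ⊕ p) ⊗ t(p)
  Sort:  k ⊗ p ⊗ p ⊗ t(k ⊕ m ⊕ p) ⊕ k ⊗ t(k ⊕ m ⊕ p) ⊕ m ⊗ t(k ⊕ m ⊕ p) ⊕ p ⊗ t(k ⊕ m ⊕ p) ⊕ p ⊗ t(k ⊕ m ⊕ p) ⊕ t(k ⊕ m ⊕ p) ⊗ t(p) ⊕ t(t(k ⊗ m ⊗ p ⊗ p))
Right:  ((t(t(k ⊗ ((p ⊗ m) ⊗ p))) ⊕ t(k ⊕ p ⊕ m) ⊗ m) ⊕ (p ⊗ t(p ⊕ m ⊕ k) ⊕ t(m ⊕ p ⊕ k) ⊗ p)) ⊕ (t((k ⊕ p) ⊕ m) ⊗ t(m ⊕ (p ⊕ k)) ⊕ ((k ⊗ p) ⊗ t((p ⊕ k) ⊕ m) ⊗ p ⊕ t(p) ⊗ k))
  Un-nest:  t(t(k ⊗ m ⊗ p ⊗ p)) ⊕ m ⊗ t(k ⊕ m ⊕ p) ⊕ p ⊗ t(k ⊕ m ⊕ p) ⊕ p ⊗ t(k ⊕ m ⊕ p) ⊕ t(k ⊕ m ⊕ p) ⊗ t(k ⊕ m ⊕ p) ⊕ k ⊗ p ⊗ p ⊗ t(k ⊕ m ⊕ p) ⊕ k ⊗ t(p)
  Sort arguments:  k ⊗ p ⊗ p ⊗ t(k ⊕ m ⊕ p) ⊕ k ⊗ t(p) ⊕ m ⊗ t(k ⊕ m ⊕ p) ⊕ p ⊗ t(k ⊕ m ⊕ p) ⊕ p ⊗ t(k ⊕ m ⊕ p) ⊕ t(k ⊕ m ⊕ p) ⊗ t(k ⊕ m ⊕ p) ⊕ t(t(k ⊗ m ⊗ p ⊗ p))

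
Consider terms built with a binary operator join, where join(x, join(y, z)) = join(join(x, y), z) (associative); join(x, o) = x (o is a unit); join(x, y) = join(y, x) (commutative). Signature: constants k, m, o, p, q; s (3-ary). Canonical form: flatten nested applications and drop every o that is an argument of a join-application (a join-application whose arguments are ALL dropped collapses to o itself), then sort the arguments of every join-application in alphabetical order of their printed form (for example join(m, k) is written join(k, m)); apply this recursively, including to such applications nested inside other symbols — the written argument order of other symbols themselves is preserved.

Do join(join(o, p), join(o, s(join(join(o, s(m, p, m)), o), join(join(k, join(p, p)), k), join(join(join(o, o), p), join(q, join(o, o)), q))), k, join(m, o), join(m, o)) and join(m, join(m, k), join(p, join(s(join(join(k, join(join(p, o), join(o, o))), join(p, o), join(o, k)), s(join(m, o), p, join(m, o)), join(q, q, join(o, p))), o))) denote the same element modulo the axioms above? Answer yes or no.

Answer: no — join(k, m, m, p, s(s(m, p, m), join(k, k, p, p), join(p, q, q))) vs join(k, m, m, p, s(join(k, k, p, p), s(m, p, m), join(p, q, q)))

Derivation:
Left:  join(join(o, p), join(o, s(join(join(o, s(m, p, m)), o), join(join(k, join(p, p)), k), join(join(join(o, o), p), join(q, join(o, o)), q))), k, join(m, o), join(m, o))
  Flatten:  join(o, p, o, s(join(join(o, s(m, p, m)), o), join(join(k, join(p, p)), k), join(join(join(o, o), p), join(q, join(o, o)), q)), k, m, o, m, o)
  Simplify inside:  s(join(join(o, s(m, p, m)), o), join(join(k, join(p, p)), k), join(join(join(o, o), p), join(q, join(o, o)), q))  →  s(s(m, p, m), join(k, k, p, p), join(p, q, q))
  Units out:  drop o (×4)
  Order the arguments:  join(k, m, m, p, s(s(m, p, m), join(k, k, p, p), join(p, q, q)))
Right:  join(m, join(m, k), join(p, join(s(join(join(k, join(join(p, o), join(o, o))), join(p, o), join(o, k)), s(join(m, o), p, join(m, o)), join(q, q, join(o, p))), o)))
  Merge nested applications:  join(m, m, k, p, s(join(join(k, join(join(p, o), join(o, o))), join(p, o), join(o, k)), s(join(m, o), p, join(m, o)), join(q, q, join(o, p))), o)
  Canonicalize subterm:  s(join(join(k, join(join(p, o), join(o, o))), join(p, o), join(o, k)), s(join(m, o), p, join(m, o)), join(q, q, join(o, p)))  →  s(join(k, k, p, p), s(m, p, m), join(p, q, q))
  Units out:  drop o
  Order the arguments:  join(k, m, m, p, s(join(k, k, p, p), s(m, p, m), join(p, q, q)))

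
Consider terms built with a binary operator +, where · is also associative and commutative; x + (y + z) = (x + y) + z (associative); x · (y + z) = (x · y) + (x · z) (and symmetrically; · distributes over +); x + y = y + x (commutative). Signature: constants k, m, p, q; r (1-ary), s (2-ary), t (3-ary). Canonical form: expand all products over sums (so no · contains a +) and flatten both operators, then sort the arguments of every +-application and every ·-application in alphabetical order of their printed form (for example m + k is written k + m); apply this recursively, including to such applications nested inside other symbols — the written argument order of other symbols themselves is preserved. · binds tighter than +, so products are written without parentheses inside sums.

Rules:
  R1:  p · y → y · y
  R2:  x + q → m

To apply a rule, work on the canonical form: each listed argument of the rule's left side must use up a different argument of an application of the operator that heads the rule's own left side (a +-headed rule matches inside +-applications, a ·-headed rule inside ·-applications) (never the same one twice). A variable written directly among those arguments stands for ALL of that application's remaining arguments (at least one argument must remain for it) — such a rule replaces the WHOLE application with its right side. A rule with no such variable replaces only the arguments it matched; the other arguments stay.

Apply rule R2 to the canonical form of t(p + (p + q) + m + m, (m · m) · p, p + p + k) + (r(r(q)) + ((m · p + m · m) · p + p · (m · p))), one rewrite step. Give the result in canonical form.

Answer: m · m · p + m · p · p + m · p · p + r(r(q)) + t(m, m · m · p, k + p + p)

Derivation:
Canonical form:  m · m · p + m · p · p + m · p · p + r(r(q)) + t(m + m + p + p + q, m · m · p, k + p + p)
R2 matches:  uses q;  x := m + m + p + p
Every leftover argument binds to the variable; the entire application is replaced.
Result:  m · m · p + m · p · p + m · p · p + r(r(q)) + t(m, m · m · p, k + p + p)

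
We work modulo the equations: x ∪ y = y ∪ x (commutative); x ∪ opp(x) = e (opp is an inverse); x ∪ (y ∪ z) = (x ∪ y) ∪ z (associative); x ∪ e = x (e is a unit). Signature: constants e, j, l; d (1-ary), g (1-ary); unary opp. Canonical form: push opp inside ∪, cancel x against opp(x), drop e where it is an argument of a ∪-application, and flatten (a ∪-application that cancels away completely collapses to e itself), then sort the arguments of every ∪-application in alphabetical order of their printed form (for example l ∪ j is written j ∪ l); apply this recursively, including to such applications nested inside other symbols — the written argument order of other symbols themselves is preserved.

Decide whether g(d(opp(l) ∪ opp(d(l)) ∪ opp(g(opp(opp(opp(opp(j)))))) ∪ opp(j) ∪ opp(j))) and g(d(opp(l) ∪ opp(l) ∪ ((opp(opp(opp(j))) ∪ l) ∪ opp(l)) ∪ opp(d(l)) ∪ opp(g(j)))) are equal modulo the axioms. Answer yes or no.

Left:  g(d(opp(l) ∪ opp(d(l)) ∪ opp(g(opp(opp(opp(opp(j)))))) ∪ opp(j) ∪ opp(j)))
  Work inside:  opp(l) ∪ opp(d(l)) ∪ opp(g(opp(opp(opp(opp(j)))))) ∪ opp(j) ∪ opp(j)
  Push opp inside:  distribute opp over ∪ and collapse double opp
  Collect:  opp(l) ∪ opp(d(l)) ∪ opp(g(j)) ∪ opp(j) ∪ opp(j)
  Sort:  opp(d(l)) ∪ opp(g(j)) ∪ opp(j) ∪ opp(j) ∪ opp(l)
  Rebuild:  g(d(opp(d(l)) ∪ opp(g(j)) ∪ opp(j) ∪ opp(j) ∪ opp(l)))
Right:  g(d(opp(l) ∪ opp(l) ∪ ((opp(opp(opp(j))) ∪ l) ∪ opp(l)) ∪ opp(d(l)) ∪ opp(g(j))))
  Descend into:  opp(l) ∪ opp(l) ∪ ((opp(opp(opp(j))) ∪ l) ∪ opp(l)) ∪ opp(d(l)) ∪ opp(g(j))
  Push opp inside:  distribute opp over ∪ and collapse double opp
  Combine occurrences:  opp(l) ∪ opp(l) ∪ opp(j) ∪ opp(d(l)) ∪ opp(g(j))
  Sort arguments:  opp(d(l)) ∪ opp(g(j)) ∪ opp(j) ∪ opp(l) ∪ opp(l)
  Put back:  g(d(opp(d(l)) ∪ opp(g(j)) ∪ opp(j) ∪ opp(l) ∪ opp(l)))

Answer: no — g(d(opp(d(l)) ∪ opp(g(j)) ∪ opp(j) ∪ opp(j) ∪ opp(l))) vs g(d(opp(d(l)) ∪ opp(g(j)) ∪ opp(j) ∪ opp(l) ∪ opp(l)))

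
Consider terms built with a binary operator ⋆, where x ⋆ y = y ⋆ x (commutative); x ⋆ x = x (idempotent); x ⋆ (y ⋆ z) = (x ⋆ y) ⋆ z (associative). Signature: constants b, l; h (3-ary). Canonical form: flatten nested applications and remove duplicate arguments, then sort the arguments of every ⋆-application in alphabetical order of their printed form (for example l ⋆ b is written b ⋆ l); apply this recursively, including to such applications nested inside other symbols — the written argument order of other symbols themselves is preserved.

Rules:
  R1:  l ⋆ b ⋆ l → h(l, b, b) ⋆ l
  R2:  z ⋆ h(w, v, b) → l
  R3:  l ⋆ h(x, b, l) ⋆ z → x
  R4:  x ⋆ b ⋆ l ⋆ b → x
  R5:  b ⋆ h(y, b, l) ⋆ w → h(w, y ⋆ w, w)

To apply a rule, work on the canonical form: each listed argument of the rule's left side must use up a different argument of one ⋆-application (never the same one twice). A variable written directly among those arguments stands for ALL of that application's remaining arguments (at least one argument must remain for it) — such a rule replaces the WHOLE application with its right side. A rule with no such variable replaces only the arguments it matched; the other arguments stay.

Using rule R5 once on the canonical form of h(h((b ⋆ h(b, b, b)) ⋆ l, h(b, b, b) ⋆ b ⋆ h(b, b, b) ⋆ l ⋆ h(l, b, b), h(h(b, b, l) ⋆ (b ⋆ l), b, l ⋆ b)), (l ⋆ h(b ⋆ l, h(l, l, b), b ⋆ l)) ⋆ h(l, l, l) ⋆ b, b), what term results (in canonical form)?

Canonical form:  h(h(b ⋆ h(b, b, b) ⋆ l, b ⋆ h(b, b, b) ⋆ h(l, b, b) ⋆ l, h(b ⋆ h(b, b, l) ⋆ l, b, b ⋆ l)), b ⋆ h(b ⋆ l, h(l, l, b), b ⋆ l) ⋆ h(l, l, l) ⋆ l, b)
Apply R5:  consuming b, h(b, b, l);  w := l, y := b
Every leftover argument binds to the variable; the entire application is replaced.
Result:  h(h(b ⋆ h(b, b, b) ⋆ l, b ⋆ h(b, b, b) ⋆ h(l, b, b) ⋆ l, h(h(l, b ⋆ l, l), b, b ⋆ l)), b ⋆ h(b ⋆ l, h(l, l, b), b ⋆ l) ⋆ h(l, l, l) ⋆ l, b)

Answer: h(h(b ⋆ h(b, b, b) ⋆ l, b ⋆ h(b, b, b) ⋆ h(l, b, b) ⋆ l, h(h(l, b ⋆ l, l), b, b ⋆ l)), b ⋆ h(b ⋆ l, h(l, l, b), b ⋆ l) ⋆ h(l, l, l) ⋆ l, b)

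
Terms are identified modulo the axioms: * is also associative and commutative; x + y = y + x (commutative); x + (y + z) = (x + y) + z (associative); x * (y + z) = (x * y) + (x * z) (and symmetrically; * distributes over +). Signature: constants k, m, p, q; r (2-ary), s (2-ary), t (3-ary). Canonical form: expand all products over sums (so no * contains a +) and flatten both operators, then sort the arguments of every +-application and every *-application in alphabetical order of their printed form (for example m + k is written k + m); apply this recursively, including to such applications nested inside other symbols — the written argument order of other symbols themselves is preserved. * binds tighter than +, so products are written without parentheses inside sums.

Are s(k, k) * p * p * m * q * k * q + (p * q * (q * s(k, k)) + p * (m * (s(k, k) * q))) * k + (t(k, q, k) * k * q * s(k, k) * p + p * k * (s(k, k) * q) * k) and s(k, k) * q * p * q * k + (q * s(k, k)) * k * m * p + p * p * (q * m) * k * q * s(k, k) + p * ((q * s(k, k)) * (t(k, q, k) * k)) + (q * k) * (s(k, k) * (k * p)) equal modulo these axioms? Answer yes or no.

Answer: yes — both canonical forms are k * k * p * q * s(k, k) + k * m * p * p * q * q * s(k, k) + k * m * p * q * s(k, k) + k * p * q * q * s(k, k) + k * p * q * s(k, k) * t(k, q, k)

Derivation:
Left:  s(k, k) * p * p * m * q * k * q + (p * q * (q * s(k, k)) + p * (m * (s(k, k) * q))) * k + (t(k, q, k) * k * q * s(k, k) * p + p * k * (s(k, k) * q) * k)
  Expand products over sums:  k * m * p * p * q * q * s(k, k) + k * p * q * q * s(k, k) + k * m * p * q * s(k, k) + k * p * q * s(k, k) * t(k, q, k) + k * k * p * q * s(k, k)
  Sort arguments:  k * k * p * q * s(k, k) + k * m * p * p * q * q * s(k, k) + k * m * p * q * s(k, k) + k * p * q * q * s(k, k) + k * p * q * s(k, k) * t(k, q, k)
Right:  s(k, k) * q * p * q * k + (q * s(k, k)) * k * m * p + p * p * (q * m) * k * q * s(k, k) + p * ((q * s(k, k)) * (t(k, q, k) * k)) + (q * k) * (s(k, k) * (k * p))
  Flatten:  k * p * q * q * s(k, k) + k * m * p * q * s(k, k) + k * m * p * p * q * q * s(k, k) + k * p * q * s(k, k) * t(k, q, k) + k * k * p * q * s(k, k)
  Sort:  k * k * p * q * s(k, k) + k * m * p * p * q * q * s(k, k) + k * m * p * q * s(k, k) + k * p * q * q * s(k, k) + k * p * q * s(k, k) * t(k, q, k)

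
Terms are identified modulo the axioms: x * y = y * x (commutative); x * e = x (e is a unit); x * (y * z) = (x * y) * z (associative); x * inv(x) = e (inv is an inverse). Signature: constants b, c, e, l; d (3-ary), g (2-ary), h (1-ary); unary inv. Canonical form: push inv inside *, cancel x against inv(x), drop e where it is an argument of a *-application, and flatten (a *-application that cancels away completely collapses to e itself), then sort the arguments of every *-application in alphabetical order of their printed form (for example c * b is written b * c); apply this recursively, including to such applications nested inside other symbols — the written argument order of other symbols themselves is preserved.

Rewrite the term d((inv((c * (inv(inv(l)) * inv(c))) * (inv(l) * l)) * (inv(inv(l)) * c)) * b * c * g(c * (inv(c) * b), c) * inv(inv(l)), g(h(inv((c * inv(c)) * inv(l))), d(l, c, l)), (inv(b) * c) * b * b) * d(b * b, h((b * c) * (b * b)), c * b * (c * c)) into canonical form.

Answer: d(b * b, h(b * b * b * c), b * c * c * c) * d(b * c * c * g(b, c) * l, g(h(l), d(l, c, l)), b * c)

Derivation:
Push inv inside:  distribute inv over * and collapse double inv
Collect:  d(b * c * c * g(b, c) * l, g(h(l), d(l, c, l)), b * c) * d(b * b, h(b * b * b * c), b * c * c * c)
Sort:  d(b * b, h(b * b * b * c), b * c * c * c) * d(b * c * c * g(b, c) * l, g(h(l), d(l, c, l)), b * c)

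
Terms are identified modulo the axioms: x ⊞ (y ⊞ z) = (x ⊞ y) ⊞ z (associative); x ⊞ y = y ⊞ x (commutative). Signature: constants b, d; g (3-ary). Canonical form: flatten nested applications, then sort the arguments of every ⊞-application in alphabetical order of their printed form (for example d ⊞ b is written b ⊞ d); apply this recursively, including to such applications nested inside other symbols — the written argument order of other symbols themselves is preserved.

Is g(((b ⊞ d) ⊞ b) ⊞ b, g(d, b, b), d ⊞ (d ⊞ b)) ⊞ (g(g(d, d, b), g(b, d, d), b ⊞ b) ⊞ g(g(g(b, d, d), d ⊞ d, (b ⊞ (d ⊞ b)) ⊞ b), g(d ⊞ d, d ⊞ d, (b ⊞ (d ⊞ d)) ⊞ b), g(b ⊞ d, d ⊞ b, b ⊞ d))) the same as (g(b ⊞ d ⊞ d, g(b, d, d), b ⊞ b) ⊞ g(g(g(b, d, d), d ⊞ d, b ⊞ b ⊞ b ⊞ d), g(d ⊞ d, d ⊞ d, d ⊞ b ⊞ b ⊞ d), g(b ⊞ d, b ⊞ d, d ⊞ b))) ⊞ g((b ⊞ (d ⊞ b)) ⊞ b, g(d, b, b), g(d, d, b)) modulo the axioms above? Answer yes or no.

Left:  g(((b ⊞ d) ⊞ b) ⊞ b, g(d, b, b), d ⊞ (d ⊞ b)) ⊞ (g(g(d, d, b), g(b, d, d), b ⊞ b) ⊞ g(g(g(b, d, d), d ⊞ d, (b ⊞ (d ⊞ b)) ⊞ b), g(d ⊞ d, d ⊞ d, (b ⊞ (d ⊞ d)) ⊞ b), g(b ⊞ d, d ⊞ b, b ⊞ d)))
  Flatten:  g(((b ⊞ d) ⊞ b) ⊞ b, g(d, b, b), d ⊞ (d ⊞ b)) ⊞ g(g(d, d, b), g(b, d, d), b ⊞ b) ⊞ g(g(g(b, d, d), d ⊞ d, (b ⊞ (d ⊞ b)) ⊞ b), g(d ⊞ d, d ⊞ d, (b ⊞ (d ⊞ d)) ⊞ b), g(b ⊞ d, d ⊞ b, b ⊞ d))
  Inside:  g(((b ⊞ d) ⊞ b) ⊞ b, g(d, b, b), d ⊞ (d ⊞ b))  →  g(b ⊞ b ⊞ b ⊞ d, g(d, b, b), b ⊞ d ⊞ d)
  Simplify inside:  g(g(g(b, d, d), d ⊞ d, (b ⊞ (d ⊞ b)) ⊞ b), g(d ⊞ d, d ⊞ d, (b ⊞ (d ⊞ d)) ⊞ b), g(b ⊞ d, d ⊞ b, b ⊞ d))  →  g(g(g(b, d, d), d ⊞ d, b ⊞ b ⊞ b ⊞ d), g(d ⊞ d, d ⊞ d, b ⊞ b ⊞ d ⊞ d), g(b ⊞ d, b ⊞ d, b ⊞ d))
  Sort arguments:  g(b ⊞ b ⊞ b ⊞ d, g(d, b, b), b ⊞ d ⊞ d) ⊞ g(g(d, d, b), g(b, d, d), b ⊞ b) ⊞ g(g(g(b, d, d), d ⊞ d, b ⊞ b ⊞ b ⊞ d), g(d ⊞ d, d ⊞ d, b ⊞ b ⊞ d ⊞ d), g(b ⊞ d, b ⊞ d, b ⊞ d))
Right:  (g(b ⊞ d ⊞ d, g(b, d, d), b ⊞ b) ⊞ g(g(g(b, d, d), d ⊞ d, b ⊞ b ⊞ b ⊞ d), g(d ⊞ d, d ⊞ d, d ⊞ b ⊞ b ⊞ d), g(b ⊞ d, b ⊞ d, d ⊞ b))) ⊞ g((b ⊞ (d ⊞ b)) ⊞ b, g(d, b, b), g(d, d, b))
  Flatten:  g(b ⊞ d ⊞ d, g(b, d, d), b ⊞ b) ⊞ g(g(g(b, d, d), d ⊞ d, b ⊞ b ⊞ b ⊞ d), g(d ⊞ d, d ⊞ d, d ⊞ b ⊞ b ⊞ d), g(b ⊞ d, b ⊞ d, d ⊞ b)) ⊞ g((b ⊞ (d ⊞ b)) ⊞ b, g(d, b, b), g(d, d, b))
  Inside:  g(g(g(b, d, d), d ⊞ d, b ⊞ b ⊞ b ⊞ d), g(d ⊞ d, d ⊞ d, d ⊞ b ⊞ b ⊞ d), g(b ⊞ d, b ⊞ d, d ⊞ b))  →  g(g(g(b, d, d), d ⊞ d, b ⊞ b ⊞ b ⊞ d), g(d ⊞ d, d ⊞ d, b ⊞ b ⊞ d ⊞ d), g(b ⊞ d, b ⊞ d, b ⊞ d))
  Canonicalize subterm:  g((b ⊞ (d ⊞ b)) ⊞ b, g(d, b, b), g(d, d, b))  →  g(b ⊞ b ⊞ b ⊞ d, g(d, b, b), g(d, d, b))
  Order the arguments:  g(b ⊞ b ⊞ b ⊞ d, g(d, b, b), g(d, d, b)) ⊞ g(b ⊞ d ⊞ d, g(b, d, d), b ⊞ b) ⊞ g(g(g(b, d, d), d ⊞ d, b ⊞ b ⊞ b ⊞ d), g(d ⊞ d, d ⊞ d, b ⊞ b ⊞ d ⊞ d), g(b ⊞ d, b ⊞ d, b ⊞ d))

Answer: no — g(b ⊞ b ⊞ b ⊞ d, g(d, b, b), b ⊞ d ⊞ d) ⊞ g(g(d, d, b), g(b, d, d), b ⊞ b) ⊞ g(g(g(b, d, d), d ⊞ d, b ⊞ b ⊞ b ⊞ d), g(d ⊞ d, d ⊞ d, b ⊞ b ⊞ d ⊞ d), g(b ⊞ d, b ⊞ d, b ⊞ d)) vs g(b ⊞ b ⊞ b ⊞ d, g(d, b, b), g(d, d, b)) ⊞ g(b ⊞ d ⊞ d, g(b, d, d), b ⊞ b) ⊞ g(g(g(b, d, d), d ⊞ d, b ⊞ b ⊞ b ⊞ d), g(d ⊞ d, d ⊞ d, b ⊞ b ⊞ d ⊞ d), g(b ⊞ d, b ⊞ d, b ⊞ d))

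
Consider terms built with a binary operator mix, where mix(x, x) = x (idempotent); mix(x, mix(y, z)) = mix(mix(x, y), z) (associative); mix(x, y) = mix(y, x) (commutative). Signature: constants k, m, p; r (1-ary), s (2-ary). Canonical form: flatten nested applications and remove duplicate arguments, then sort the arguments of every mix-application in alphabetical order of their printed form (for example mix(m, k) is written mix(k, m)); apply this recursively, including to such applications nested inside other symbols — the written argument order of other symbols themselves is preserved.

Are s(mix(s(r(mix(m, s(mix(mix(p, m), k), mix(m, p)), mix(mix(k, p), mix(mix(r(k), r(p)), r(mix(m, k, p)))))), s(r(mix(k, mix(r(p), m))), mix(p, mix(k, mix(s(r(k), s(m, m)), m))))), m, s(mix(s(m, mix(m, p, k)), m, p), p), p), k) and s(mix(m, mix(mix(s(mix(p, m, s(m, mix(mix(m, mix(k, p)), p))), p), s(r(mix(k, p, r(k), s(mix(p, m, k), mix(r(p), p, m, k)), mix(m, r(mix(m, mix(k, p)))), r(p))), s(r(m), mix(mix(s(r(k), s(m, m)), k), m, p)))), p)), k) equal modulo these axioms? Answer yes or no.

Left:  s(mix(s(r(mix(m, s(mix(mix(p, m), k), mix(m, p)), mix(mix(k, p), mix(mix(r(k), r(p)), r(mix(m, k, p)))))), s(r(mix(k, mix(r(p), m))), mix(p, mix(k, mix(s(r(k), s(m, m)), m))))), m, s(mix(s(m, mix(m, p, k)), m, p), p), p), k)
  Focus inside:  mix(s(r(mix(m, s(mix(mix(p, m), k), mix(m, p)), mix(mix(k, p), mix(mix(r(k), r(p)), r(mix(m, k, p)))))), s(r(mix(k, mix(r(p), m))), mix(p, mix(k, mix(s(r(k), s(m, m)), m))))), m, s(mix(s(m, mix(m, p, k)), m, p), p), p)
  Inside:  s(r(mix(m, s(mix(mix(p, m), k), mix(m, p)), mix(mix(k, p), mix(mix(r(k), r(p)), r(mix(m, k, p)))))), s(r(mix(k, mix(r(p), m))), mix(p, mix(k, mix(s(r(k), s(m, m)), m)))))  →  s(r(mix(k, m, p, r(k), r(mix(k, m, p)), r(p), s(mix(k, m, p), mix(m, p)))), s(r(mix(k, m, r(p))), mix(k, m, p, s(r(k), s(m, m)))))
  Simplify inside:  s(mix(s(m, mix(m, p, k)), m, p), p)  →  s(mix(m, p, s(m, mix(k, m, p))), p)
  Order the arguments:  mix(m, p, s(mix(m, p, s(m, mix(k, m, p))), p), s(r(mix(k, m, p, r(k), r(mix(k, m, p)), r(p), s(mix(k, m, p), mix(m, p)))), s(r(mix(k, m, r(p))), mix(k, m, p, s(r(k), s(m, m))))))
  Rebuild:  s(mix(m, p, s(mix(m, p, s(m, mix(k, m, p))), p), s(r(mix(k, m, p, r(k), r(mix(k, m, p)), r(p), s(mix(k, m, p), mix(m, p)))), s(r(mix(k, m, r(p))), mix(k, m, p, s(r(k), s(m, m)))))), k)
Right:  s(mix(m, mix(mix(s(mix(p, m, s(m, mix(mix(m, mix(k, p)), p))), p), s(r(mix(k, p, r(k), s(mix(p, m, k), mix(r(p), p, m, k)), mix(m, r(mix(m, mix(k, p)))), r(p))), s(r(m), mix(mix(s(r(k), s(m, m)), k), m, p)))), p)), k)
  Descend into:  mix(m, mix(mix(s(mix(p, m, s(m, mix(mix(m, mix(k, p)), p))), p), s(r(mix(k, p, r(k), s(mix(p, m, k), mix(r(p), p, m, k)), mix(m, r(mix(m, mix(k, p)))), r(p))), s(r(m), mix(mix(s(r(k), s(m, m)), k), m, p)))), p))
  Flatten:  mix(m, s(mix(p, m, s(m, mix(mix(m, mix(k, p)), p))), p), s(r(mix(k, p, r(k), s(mix(p, m, k), mix(r(p), p, m, k)), mix(m, r(mix(m, mix(k, p)))), r(p))), s(r(m), mix(mix(s(r(k), s(m, m)), k), m, p))), p)
  Canonicalize subterm:  s(mix(p, m, s(m, mix(mix(m, mix(k, p)), p))), p)  →  s(mix(m, p, s(m, mix(k, m, p))), p)
  Simplify inside:  s(r(mix(k, p, r(k), s(mix(p, m, k), mix(r(p), p, m, k)), mix(m, r(mix(m, mix(k, p)))), r(p))), s(r(m), mix(mix(s(r(k), s(m, m)), k), m, p)))  →  s(r(mix(k, m, p, r(k), r(mix(k, m, p)), r(p), s(mix(k, m, p), mix(k, m, p, r(p))))), s(r(m), mix(k, m, p, s(r(k), s(m, m)))))
  Sort arguments:  mix(m, p, s(mix(m, p, s(m, mix(k, m, p))), p), s(r(mix(k, m, p, r(k), r(mix(k, m, p)), r(p), s(mix(k, m, p), mix(k, m, p, r(p))))), s(r(m), mix(k, m, p, s(r(k), s(m, m))))))
  Reassemble:  s(mix(m, p, s(mix(m, p, s(m, mix(k, m, p))), p), s(r(mix(k, m, p, r(k), r(mix(k, m, p)), r(p), s(mix(k, m, p), mix(k, m, p, r(p))))), s(r(m), mix(k, m, p, s(r(k), s(m, m)))))), k)

Answer: no — s(mix(m, p, s(mix(m, p, s(m, mix(k, m, p))), p), s(r(mix(k, m, p, r(k), r(mix(k, m, p)), r(p), s(mix(k, m, p), mix(m, p)))), s(r(mix(k, m, r(p))), mix(k, m, p, s(r(k), s(m, m)))))), k) vs s(mix(m, p, s(mix(m, p, s(m, mix(k, m, p))), p), s(r(mix(k, m, p, r(k), r(mix(k, m, p)), r(p), s(mix(k, m, p), mix(k, m, p, r(p))))), s(r(m), mix(k, m, p, s(r(k), s(m, m)))))), k)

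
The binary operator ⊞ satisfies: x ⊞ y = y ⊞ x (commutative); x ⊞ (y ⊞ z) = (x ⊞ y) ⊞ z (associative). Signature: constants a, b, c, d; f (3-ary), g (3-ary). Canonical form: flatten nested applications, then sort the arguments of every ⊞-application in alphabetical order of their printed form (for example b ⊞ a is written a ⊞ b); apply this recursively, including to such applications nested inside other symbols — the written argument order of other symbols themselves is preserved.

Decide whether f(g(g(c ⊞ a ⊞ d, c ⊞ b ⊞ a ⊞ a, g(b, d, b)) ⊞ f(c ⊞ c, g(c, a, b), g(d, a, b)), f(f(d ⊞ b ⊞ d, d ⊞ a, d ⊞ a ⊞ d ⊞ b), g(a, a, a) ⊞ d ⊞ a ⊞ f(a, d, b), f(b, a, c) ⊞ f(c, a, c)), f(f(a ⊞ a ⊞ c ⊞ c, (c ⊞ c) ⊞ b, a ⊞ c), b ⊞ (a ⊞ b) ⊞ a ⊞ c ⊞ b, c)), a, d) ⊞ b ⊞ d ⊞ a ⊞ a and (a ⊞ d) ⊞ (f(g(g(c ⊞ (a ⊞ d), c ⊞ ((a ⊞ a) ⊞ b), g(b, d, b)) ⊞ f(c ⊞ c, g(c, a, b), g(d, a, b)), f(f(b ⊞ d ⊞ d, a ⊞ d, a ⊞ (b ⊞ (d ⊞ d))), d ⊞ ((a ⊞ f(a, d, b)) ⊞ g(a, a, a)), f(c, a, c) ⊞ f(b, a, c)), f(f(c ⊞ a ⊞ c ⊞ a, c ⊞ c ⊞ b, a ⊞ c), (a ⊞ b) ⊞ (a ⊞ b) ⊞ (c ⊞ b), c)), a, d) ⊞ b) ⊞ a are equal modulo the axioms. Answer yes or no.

Left:  f(g(g(c ⊞ a ⊞ d, c ⊞ b ⊞ a ⊞ a, g(b, d, b)) ⊞ f(c ⊞ c, g(c, a, b), g(d, a, b)), f(f(d ⊞ b ⊞ d, d ⊞ a, d ⊞ a ⊞ d ⊞ b), g(a, a, a) ⊞ d ⊞ a ⊞ f(a, d, b), f(b, a, c) ⊞ f(c, a, c)), f(f(a ⊞ a ⊞ c ⊞ c, (c ⊞ c) ⊞ b, a ⊞ c), b ⊞ (a ⊞ b) ⊞ a ⊞ c ⊞ b, c)), a, d) ⊞ b ⊞ d ⊞ a ⊞ a
  Simplify inside:  f(g(g(c ⊞ a ⊞ d, c ⊞ b ⊞ a ⊞ a, g(b, d, b)) ⊞ f(c ⊞ c, g(c, a, b), g(d, a, b)), f(f(d ⊞ b ⊞ d, d ⊞ a, d ⊞ a ⊞ d ⊞ b), g(a, a, a) ⊞ d ⊞ a ⊞ f(a, d, b), f(b, a, c) ⊞ f(c, a, c)), f(f(a ⊞ a ⊞ c ⊞ c, (c ⊞ c) ⊞ b, a ⊞ c), b ⊞ (a ⊞ b) ⊞ a ⊞ c ⊞ b, c)), a, d)  →  f(g(f(c ⊞ c, g(c, a, b), g(d, a, b)) ⊞ g(a ⊞ c ⊞ d, a ⊞ a ⊞ b ⊞ c, g(b, d, b)), f(f(b ⊞ d ⊞ d, a ⊞ d, a ⊞ b ⊞ d ⊞ d), a ⊞ d ⊞ f(a, d, b) ⊞ g(a, a, a), f(b, a, c) ⊞ f(c, a, c)), f(f(a ⊞ a ⊞ c ⊞ c, b ⊞ c ⊞ c, a ⊞ c), a ⊞ a ⊞ b ⊞ b ⊞ b ⊞ c, c)), a, d)
  Order the arguments:  a ⊞ a ⊞ b ⊞ d ⊞ f(g(f(c ⊞ c, g(c, a, b), g(d, a, b)) ⊞ g(a ⊞ c ⊞ d, a ⊞ a ⊞ b ⊞ c, g(b, d, b)), f(f(b ⊞ d ⊞ d, a ⊞ d, a ⊞ b ⊞ d ⊞ d), a ⊞ d ⊞ f(a, d, b) ⊞ g(a, a, a), f(b, a, c) ⊞ f(c, a, c)), f(f(a ⊞ a ⊞ c ⊞ c, b ⊞ c ⊞ c, a ⊞ c), a ⊞ a ⊞ b ⊞ b ⊞ b ⊞ c, c)), a, d)
Right:  (a ⊞ d) ⊞ (f(g(g(c ⊞ (a ⊞ d), c ⊞ ((a ⊞ a) ⊞ b), g(b, d, b)) ⊞ f(c ⊞ c, g(c, a, b), g(d, a, b)), f(f(b ⊞ d ⊞ d, a ⊞ d, a ⊞ (b ⊞ (d ⊞ d))), d ⊞ ((a ⊞ f(a, d, b)) ⊞ g(a, a, a)), f(c, a, c) ⊞ f(b, a, c)), f(f(c ⊞ a ⊞ c ⊞ a, c ⊞ c ⊞ b, a ⊞ c), (a ⊞ b) ⊞ (a ⊞ b) ⊞ (c ⊞ b), c)), a, d) ⊞ b) ⊞ a
  Un-nest:  a ⊞ d ⊞ f(g(g(c ⊞ (a ⊞ d), c ⊞ ((a ⊞ a) ⊞ b), g(b, d, b)) ⊞ f(c ⊞ c, g(c, a, b), g(d, a, b)), f(f(b ⊞ d ⊞ d, a ⊞ d, a ⊞ (b ⊞ (d ⊞ d))), d ⊞ ((a ⊞ f(a, d, b)) ⊞ g(a, a, a)), f(c, a, c) ⊞ f(b, a, c)), f(f(c ⊞ a ⊞ c ⊞ a, c ⊞ c ⊞ b, a ⊞ c), (a ⊞ b) ⊞ (a ⊞ b) ⊞ (c ⊞ b), c)), a, d) ⊞ b ⊞ a
  Simplify inside:  f(g(g(c ⊞ (a ⊞ d), c ⊞ ((a ⊞ a) ⊞ b), g(b, d, b)) ⊞ f(c ⊞ c, g(c, a, b), g(d, a, b)), f(f(b ⊞ d ⊞ d, a ⊞ d, a ⊞ (b ⊞ (d ⊞ d))), d ⊞ ((a ⊞ f(a, d, b)) ⊞ g(a, a, a)), f(c, a, c) ⊞ f(b, a, c)), f(f(c ⊞ a ⊞ c ⊞ a, c ⊞ c ⊞ b, a ⊞ c), (a ⊞ b) ⊞ (a ⊞ b) ⊞ (c ⊞ b), c)), a, d)  →  f(g(f(c ⊞ c, g(c, a, b), g(d, a, b)) ⊞ g(a ⊞ c ⊞ d, a ⊞ a ⊞ b ⊞ c, g(b, d, b)), f(f(b ⊞ d ⊞ d, a ⊞ d, a ⊞ b ⊞ d ⊞ d), a ⊞ d ⊞ f(a, d, b) ⊞ g(a, a, a), f(b, a, c) ⊞ f(c, a, c)), f(f(a ⊞ a ⊞ c ⊞ c, b ⊞ c ⊞ c, a ⊞ c), a ⊞ a ⊞ b ⊞ b ⊞ b ⊞ c, c)), a, d)
  Sort:  a ⊞ a ⊞ b ⊞ d ⊞ f(g(f(c ⊞ c, g(c, a, b), g(d, a, b)) ⊞ g(a ⊞ c ⊞ d, a ⊞ a ⊞ b ⊞ c, g(b, d, b)), f(f(b ⊞ d ⊞ d, a ⊞ d, a ⊞ b ⊞ d ⊞ d), a ⊞ d ⊞ f(a, d, b) ⊞ g(a, a, a), f(b, a, c) ⊞ f(c, a, c)), f(f(a ⊞ a ⊞ c ⊞ c, b ⊞ c ⊞ c, a ⊞ c), a ⊞ a ⊞ b ⊞ b ⊞ b ⊞ c, c)), a, d)

Answer: yes — both canonical forms are a ⊞ a ⊞ b ⊞ d ⊞ f(g(f(c ⊞ c, g(c, a, b), g(d, a, b)) ⊞ g(a ⊞ c ⊞ d, a ⊞ a ⊞ b ⊞ c, g(b, d, b)), f(f(b ⊞ d ⊞ d, a ⊞ d, a ⊞ b ⊞ d ⊞ d), a ⊞ d ⊞ f(a, d, b) ⊞ g(a, a, a), f(b, a, c) ⊞ f(c, a, c)), f(f(a ⊞ a ⊞ c ⊞ c, b ⊞ c ⊞ c, a ⊞ c), a ⊞ a ⊞ b ⊞ b ⊞ b ⊞ c, c)), a, d)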